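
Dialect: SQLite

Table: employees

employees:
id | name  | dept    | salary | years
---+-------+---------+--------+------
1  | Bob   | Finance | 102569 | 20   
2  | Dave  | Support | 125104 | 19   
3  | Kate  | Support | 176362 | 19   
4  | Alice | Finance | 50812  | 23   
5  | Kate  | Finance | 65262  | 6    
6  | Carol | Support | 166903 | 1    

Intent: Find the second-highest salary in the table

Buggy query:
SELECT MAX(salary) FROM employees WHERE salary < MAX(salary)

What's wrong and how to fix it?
Bug: MAX(salary) on the right of the comparison is an aggregate-in-WHERE error

Fix: Compute the overall MAX in a subquery, then take MAX of rows below it

Corrected query:
SELECT MAX(salary) FROM employees WHERE salary < (SELECT MAX(salary) FROM employees)

Result:
MAX(salary)
-----------
166903     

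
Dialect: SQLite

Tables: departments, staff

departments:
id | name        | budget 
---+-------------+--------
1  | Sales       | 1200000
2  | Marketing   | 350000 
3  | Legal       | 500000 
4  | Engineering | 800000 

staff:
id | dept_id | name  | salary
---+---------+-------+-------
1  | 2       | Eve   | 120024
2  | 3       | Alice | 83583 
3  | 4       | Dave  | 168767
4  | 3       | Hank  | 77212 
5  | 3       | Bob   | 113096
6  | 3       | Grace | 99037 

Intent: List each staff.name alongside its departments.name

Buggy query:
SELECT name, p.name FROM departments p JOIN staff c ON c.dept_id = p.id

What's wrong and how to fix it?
Bug: Both tables have a 'name' column; the unqualified reference is ambiguous

Fix: Qualify the column with its table alias (c.name)

Corrected query:
SELECT c.name, p.name FROM departments p JOIN staff c ON c.dept_id = p.id

Result:
name  | name       
------+------------
Eve   | Marketing  
Alice | Legal      
Dave  | Engineering
Hank  | Legal      
Bob   | Legal      
Grace | Legal      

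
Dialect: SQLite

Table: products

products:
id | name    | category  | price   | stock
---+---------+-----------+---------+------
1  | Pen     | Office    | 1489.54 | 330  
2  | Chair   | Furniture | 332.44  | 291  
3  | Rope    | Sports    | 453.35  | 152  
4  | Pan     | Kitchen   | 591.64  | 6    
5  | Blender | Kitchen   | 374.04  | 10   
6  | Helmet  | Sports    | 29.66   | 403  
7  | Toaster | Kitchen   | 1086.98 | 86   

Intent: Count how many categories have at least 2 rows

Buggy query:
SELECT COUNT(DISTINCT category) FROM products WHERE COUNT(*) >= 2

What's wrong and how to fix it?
Bug: COUNT(*) cannot appear in WHERE; the per-group count doesn't exist yet

Fix: Use a subquery that GROUPs and filters with HAVING, then count its rows

Corrected query:
SELECT COUNT(*) FROM (SELECT category FROM products GROUP BY category HAVING COUNT(*) >= 2)

Result:
COUNT(*)
--------
2       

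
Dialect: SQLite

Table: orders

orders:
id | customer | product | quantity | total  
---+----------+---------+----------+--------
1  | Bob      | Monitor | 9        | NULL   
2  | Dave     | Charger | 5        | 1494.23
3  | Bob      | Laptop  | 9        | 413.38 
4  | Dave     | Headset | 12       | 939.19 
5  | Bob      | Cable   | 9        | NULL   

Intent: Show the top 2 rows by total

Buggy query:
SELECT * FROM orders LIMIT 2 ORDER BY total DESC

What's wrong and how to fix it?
Bug: LIMIT must come after ORDER BY

Fix: Swap the clauses: ORDER BY first, then LIMIT

Corrected query:
SELECT * FROM orders ORDER BY total DESC LIMIT 2

Result:
id | customer | product | quantity | total  
---+----------+---------+----------+--------
2  | Dave     | Charger | 5        | 1494.23
4  | Dave     | Headset | 12       | 939.19 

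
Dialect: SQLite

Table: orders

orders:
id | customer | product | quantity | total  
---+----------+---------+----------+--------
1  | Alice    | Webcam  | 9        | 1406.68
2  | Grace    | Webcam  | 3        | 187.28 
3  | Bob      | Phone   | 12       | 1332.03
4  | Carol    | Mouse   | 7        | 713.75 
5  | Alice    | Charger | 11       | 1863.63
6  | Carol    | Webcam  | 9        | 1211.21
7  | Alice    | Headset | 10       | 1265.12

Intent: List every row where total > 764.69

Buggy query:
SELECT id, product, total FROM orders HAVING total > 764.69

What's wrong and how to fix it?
Bug: This is a non-aggregate query (no GROUP BY, no aggregates), so in SQLite the HAVING clause is invalid here; a row-level condition belongs in WHERE

Fix: Replace HAVING with WHERE since the condition applies to individual rows

Corrected query:
SELECT id, product, total FROM orders WHERE total > 764.69

Result:
id | product | total  
---+---------+--------
1  | Webcam  | 1406.68
3  | Phone   | 1332.03
5  | Charger | 1863.63
6  | Webcam  | 1211.21
7  | Headset | 1265.12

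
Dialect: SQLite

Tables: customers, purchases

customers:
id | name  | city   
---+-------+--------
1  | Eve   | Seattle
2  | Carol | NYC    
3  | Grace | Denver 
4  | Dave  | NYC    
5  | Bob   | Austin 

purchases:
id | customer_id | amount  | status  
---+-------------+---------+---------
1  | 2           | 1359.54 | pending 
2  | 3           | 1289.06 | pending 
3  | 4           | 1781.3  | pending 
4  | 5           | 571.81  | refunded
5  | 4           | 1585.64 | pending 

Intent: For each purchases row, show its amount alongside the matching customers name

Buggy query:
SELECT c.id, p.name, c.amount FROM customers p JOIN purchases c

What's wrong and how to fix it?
Bug: Missing join condition: each purchases row is matched to all customers rows instead of just its own

Fix: Specify the join condition linking the foreign key to the parent id

Corrected query:
SELECT c.id, p.name, c.amount FROM customers p JOIN purchases c ON c.customer_id = p.id

Result:
id | name  | amount 
---+-------+--------
1  | Carol | 1359.54
2  | Grace | 1289.06
3  | Dave  | 1781.3 
4  | Bob   | 571.81 
5  | Dave  | 1585.64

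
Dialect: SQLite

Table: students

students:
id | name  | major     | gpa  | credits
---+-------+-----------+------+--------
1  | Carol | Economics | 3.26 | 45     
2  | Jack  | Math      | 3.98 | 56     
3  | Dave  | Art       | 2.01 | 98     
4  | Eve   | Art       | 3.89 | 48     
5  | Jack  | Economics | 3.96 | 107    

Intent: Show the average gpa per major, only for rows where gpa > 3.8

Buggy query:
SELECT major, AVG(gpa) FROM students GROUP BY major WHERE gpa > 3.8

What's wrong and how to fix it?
Bug: WHERE cannot follow GROUP BY

Fix: Move the WHERE clause before GROUP BY

Corrected query:
SELECT major, AVG(gpa) FROM students WHERE gpa > 3.8 GROUP BY major

Result:
major     | AVG(gpa)
----------+---------
Art       | 3.89    
Economics | 3.96    
Math      | 3.98    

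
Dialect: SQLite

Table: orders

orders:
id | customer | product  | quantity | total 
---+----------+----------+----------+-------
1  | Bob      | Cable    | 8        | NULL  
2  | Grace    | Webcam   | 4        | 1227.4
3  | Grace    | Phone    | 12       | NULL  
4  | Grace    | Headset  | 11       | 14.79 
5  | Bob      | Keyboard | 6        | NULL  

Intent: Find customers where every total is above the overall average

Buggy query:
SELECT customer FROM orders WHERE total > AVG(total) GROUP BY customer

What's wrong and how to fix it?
Bug: WHERE evaluates per row before aggregation, so AVG() is unavailable

Fix: Use a subquery for AVG and a HAVING MIN(...) filter so the condition holds for every row in the group

Corrected query:
SELECT customer FROM orders GROUP BY customer HAVING MIN(total) > (SELECT AVG(total) FROM orders)

Result:
(no rows)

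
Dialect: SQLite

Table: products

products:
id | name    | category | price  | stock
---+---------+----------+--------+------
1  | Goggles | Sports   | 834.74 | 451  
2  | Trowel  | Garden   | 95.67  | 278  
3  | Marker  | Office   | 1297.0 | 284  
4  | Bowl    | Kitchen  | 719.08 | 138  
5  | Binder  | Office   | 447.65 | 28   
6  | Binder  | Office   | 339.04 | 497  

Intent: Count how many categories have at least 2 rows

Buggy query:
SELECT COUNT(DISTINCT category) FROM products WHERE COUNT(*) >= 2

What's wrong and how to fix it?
Bug: COUNT(*) cannot appear in WHERE; the per-group count doesn't exist yet

Fix: Use a subquery that GROUPs and filters with HAVING, then count its rows

Corrected query:
SELECT COUNT(*) FROM (SELECT category FROM products GROUP BY category HAVING COUNT(*) >= 2)

Result:
COUNT(*)
--------
1       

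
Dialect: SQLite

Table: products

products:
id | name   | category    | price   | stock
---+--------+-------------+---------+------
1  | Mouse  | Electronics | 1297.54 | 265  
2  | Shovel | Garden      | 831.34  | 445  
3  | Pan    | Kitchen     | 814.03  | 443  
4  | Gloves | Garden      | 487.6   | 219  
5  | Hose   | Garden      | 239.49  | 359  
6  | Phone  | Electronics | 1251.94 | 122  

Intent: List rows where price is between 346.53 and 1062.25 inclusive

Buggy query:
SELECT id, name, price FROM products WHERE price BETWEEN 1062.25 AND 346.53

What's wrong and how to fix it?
Bug: The bounds are reversed; BETWEEN a AND b requires a <= b to match anything

Fix: Swap the bounds so the smaller value comes first

Corrected query:
SELECT id, name, price FROM products WHERE price BETWEEN 346.53 AND 1062.25

Result:
id | name   | price 
---+--------+-------
2  | Shovel | 831.34
3  | Pan    | 814.03
4  | Gloves | 487.6 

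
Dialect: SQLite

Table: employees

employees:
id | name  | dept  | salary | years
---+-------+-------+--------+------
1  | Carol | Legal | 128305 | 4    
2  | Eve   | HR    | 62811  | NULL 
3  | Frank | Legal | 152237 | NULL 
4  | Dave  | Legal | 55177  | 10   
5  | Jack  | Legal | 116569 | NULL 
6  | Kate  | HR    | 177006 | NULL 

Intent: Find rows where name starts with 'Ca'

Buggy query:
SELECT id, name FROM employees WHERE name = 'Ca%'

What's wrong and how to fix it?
Bug: Wildcards only work with LIKE; '=' treats '%' as a literal character

Fix: Use LIKE for wildcard pattern matching

Corrected query:
SELECT id, name FROM employees WHERE name LIKE 'Ca%'

Result:
id | name 
---+------
1  | Carol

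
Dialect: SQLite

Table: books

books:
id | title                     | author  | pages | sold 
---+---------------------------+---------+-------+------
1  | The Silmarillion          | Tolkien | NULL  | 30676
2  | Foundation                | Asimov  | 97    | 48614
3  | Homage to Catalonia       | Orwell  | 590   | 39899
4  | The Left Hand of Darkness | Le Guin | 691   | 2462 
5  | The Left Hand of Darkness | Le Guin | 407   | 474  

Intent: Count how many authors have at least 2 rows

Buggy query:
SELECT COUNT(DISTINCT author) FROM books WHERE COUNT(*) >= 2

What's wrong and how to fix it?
Bug: WHERE filters individual rows, not groups, so a group-level COUNT is invalid there

Fix: Group first with HAVING COUNT(*) >= 2, then COUNT the resulting groups

Corrected query:
SELECT COUNT(*) FROM (SELECT author FROM books GROUP BY author HAVING COUNT(*) >= 2)

Result:
COUNT(*)
--------
1       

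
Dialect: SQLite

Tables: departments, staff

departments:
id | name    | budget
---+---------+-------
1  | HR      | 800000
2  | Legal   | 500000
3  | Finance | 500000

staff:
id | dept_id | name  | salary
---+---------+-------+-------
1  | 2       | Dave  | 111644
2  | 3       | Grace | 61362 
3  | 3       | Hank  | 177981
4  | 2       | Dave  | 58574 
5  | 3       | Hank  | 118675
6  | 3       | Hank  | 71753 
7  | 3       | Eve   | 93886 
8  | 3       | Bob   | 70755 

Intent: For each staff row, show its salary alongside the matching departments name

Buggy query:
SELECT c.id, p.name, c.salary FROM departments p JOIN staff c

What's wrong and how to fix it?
Bug: JOIN with no ON clause produces a cartesian product; every staff row pairs with every departments row

Fix: Add ON c.dept_id = p.id to the JOIN

Corrected query:
SELECT c.id, p.name, c.salary FROM departments p JOIN staff c ON c.dept_id = p.id

Result:
id | name    | salary
---+---------+-------
1  | Legal   | 111644
2  | Finance | 61362 
3  | Finance | 177981
4  | Legal   | 58574 
5  | Finance | 118675
6  | Finance | 71753 
7  | Finance | 93886 
8  | Finance | 70755 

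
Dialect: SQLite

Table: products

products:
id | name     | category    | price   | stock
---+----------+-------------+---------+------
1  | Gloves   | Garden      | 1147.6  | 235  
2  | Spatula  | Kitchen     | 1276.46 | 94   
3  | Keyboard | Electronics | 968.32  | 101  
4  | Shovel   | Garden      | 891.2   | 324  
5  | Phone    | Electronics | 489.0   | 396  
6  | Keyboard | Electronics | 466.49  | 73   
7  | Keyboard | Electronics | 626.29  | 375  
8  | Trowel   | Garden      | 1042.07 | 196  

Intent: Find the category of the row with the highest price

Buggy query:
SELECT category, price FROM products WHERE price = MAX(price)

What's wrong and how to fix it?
Bug: MAX(price) is an aggregate and cannot be used directly in WHERE

Fix: Use a subquery: WHERE price = (SELECT MAX(price) FROM products)

Corrected query:
SELECT category, price FROM products WHERE price = (SELECT MAX(price) FROM products)

Result:
category | price  
---------+--------
Kitchen  | 1276.46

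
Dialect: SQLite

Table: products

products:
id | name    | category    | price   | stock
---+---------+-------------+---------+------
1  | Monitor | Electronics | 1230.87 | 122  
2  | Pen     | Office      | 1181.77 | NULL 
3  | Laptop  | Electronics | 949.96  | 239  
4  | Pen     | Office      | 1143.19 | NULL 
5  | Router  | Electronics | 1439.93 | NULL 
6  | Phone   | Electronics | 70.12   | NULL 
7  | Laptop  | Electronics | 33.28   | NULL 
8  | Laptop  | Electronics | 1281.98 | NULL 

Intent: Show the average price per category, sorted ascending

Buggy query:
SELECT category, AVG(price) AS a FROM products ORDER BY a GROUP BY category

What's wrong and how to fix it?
Bug: ORDER BY appears before GROUP BY; SQL clause order requires GROUP BY first

Fix: Move ORDER BY to the end, after GROUP BY

Corrected query:
SELECT category, AVG(price) AS a FROM products GROUP BY category ORDER BY a

Result:
category    | a         
------------+-----------
Electronics | 834.356667
Office      | 1162.48   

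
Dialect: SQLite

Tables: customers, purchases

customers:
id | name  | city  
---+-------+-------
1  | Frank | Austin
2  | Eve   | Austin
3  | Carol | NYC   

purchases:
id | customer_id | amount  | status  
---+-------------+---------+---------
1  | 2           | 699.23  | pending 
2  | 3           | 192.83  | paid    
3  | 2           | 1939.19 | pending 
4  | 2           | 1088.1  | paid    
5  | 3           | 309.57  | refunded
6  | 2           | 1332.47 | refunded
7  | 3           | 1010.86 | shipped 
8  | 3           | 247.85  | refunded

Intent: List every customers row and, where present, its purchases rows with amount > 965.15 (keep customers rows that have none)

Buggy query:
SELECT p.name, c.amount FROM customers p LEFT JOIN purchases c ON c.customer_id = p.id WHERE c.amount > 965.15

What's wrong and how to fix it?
Bug: A WHERE condition on the right-hand table after LEFT JOIN drops unmatched parents

Fix: Move the right-table condition into the ON clause so unmatched parents are kept

Corrected query:
SELECT p.name, c.amount FROM customers p LEFT JOIN purchases c ON c.customer_id = p.id AND c.amount > 965.15

Result:
name  | amount 
------+--------
Frank | NULL   
Eve   | 1088.1 
Eve   | 1332.47
Eve   | 1939.19
Carol | 1010.86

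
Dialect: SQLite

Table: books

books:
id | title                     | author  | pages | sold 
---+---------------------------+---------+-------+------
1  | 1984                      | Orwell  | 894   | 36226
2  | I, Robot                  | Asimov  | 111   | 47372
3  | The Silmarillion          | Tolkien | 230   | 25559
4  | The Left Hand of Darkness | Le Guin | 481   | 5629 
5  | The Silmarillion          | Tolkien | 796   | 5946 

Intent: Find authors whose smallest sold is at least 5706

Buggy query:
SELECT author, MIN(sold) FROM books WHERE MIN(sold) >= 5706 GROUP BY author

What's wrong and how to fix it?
Bug: Aggregates like MIN are computed per group after WHERE runs

Fix: Use HAVING for the per-group MIN condition

Corrected query:
SELECT author, MIN(sold) FROM books GROUP BY author HAVING MIN(sold) >= 5706

Result:
author  | MIN(sold)
--------+----------
Asimov  | 47372    
Orwell  | 36226    
Tolkien | 5946     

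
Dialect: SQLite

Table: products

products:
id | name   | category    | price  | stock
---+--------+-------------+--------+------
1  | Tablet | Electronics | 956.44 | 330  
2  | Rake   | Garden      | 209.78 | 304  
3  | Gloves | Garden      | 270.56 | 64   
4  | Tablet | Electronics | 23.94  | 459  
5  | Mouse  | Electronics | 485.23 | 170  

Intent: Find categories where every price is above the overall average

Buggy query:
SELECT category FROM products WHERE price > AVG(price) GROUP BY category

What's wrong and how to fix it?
Bug: WHERE evaluates per row before aggregation, so AVG() is unavailable

Fix: Use a subquery for AVG and a HAVING MIN(...) filter so the condition holds for every row in the group

Corrected query:
SELECT category FROM products GROUP BY category HAVING MIN(price) > (SELECT AVG(price) FROM products)

Result:
(no rows)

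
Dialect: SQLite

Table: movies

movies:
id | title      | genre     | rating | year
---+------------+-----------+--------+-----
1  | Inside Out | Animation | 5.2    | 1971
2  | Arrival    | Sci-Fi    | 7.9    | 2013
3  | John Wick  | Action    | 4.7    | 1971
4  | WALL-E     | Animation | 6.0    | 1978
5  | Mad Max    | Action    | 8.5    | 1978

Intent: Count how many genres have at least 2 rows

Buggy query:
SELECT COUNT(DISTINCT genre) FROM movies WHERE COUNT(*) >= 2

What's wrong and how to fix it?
Bug: WHERE filters individual rows, not groups, so a group-level COUNT is invalid there

Fix: Group first with HAVING COUNT(*) >= 2, then COUNT the resulting groups

Corrected query:
SELECT COUNT(*) FROM (SELECT genre FROM movies GROUP BY genre HAVING COUNT(*) >= 2)

Result:
COUNT(*)
--------
2       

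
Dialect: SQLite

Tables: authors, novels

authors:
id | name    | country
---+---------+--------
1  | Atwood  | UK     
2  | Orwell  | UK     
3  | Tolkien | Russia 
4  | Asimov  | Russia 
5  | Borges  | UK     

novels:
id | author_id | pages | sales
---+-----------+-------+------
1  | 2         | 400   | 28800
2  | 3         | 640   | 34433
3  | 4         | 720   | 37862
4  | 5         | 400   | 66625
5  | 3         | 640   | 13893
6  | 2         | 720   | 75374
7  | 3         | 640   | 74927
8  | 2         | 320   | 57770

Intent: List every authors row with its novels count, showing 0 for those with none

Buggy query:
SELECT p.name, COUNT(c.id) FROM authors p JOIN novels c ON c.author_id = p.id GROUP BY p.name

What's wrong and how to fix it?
Bug: INNER JOIN drops authors rows that have no matching novels rows

Fix: Use LEFT JOIN so parents without children still appear (COUNT(c.id) gives 0)

Corrected query:
SELECT p.name, COUNT(c.id) FROM authors p LEFT JOIN novels c ON c.author_id = p.id GROUP BY p.name

Result:
name    | COUNT(c.id)
--------+------------
Asimov  | 1          
Atwood  | 0          
Borges  | 1          
Orwell  | 3          
Tolkien | 3          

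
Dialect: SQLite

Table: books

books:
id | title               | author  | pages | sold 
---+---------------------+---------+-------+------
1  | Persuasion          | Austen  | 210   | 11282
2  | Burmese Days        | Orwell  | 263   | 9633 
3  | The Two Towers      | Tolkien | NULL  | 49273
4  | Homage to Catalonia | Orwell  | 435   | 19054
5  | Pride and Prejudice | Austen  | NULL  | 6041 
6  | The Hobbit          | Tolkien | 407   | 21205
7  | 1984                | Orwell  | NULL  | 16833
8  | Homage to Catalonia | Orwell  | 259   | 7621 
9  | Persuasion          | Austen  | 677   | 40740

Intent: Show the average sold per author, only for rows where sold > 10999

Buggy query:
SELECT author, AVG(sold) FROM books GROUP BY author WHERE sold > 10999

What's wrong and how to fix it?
Bug: Row-level WHERE must come before GROUP BY in the clause order

Fix: Place WHERE between FROM and GROUP BY

Corrected query:
SELECT author, AVG(sold) FROM books WHERE sold > 10999 GROUP BY author

Result:
author  | AVG(sold)
--------+----------
Austen  | 26011    
Orwell  | 17943.5  
Tolkien | 35239    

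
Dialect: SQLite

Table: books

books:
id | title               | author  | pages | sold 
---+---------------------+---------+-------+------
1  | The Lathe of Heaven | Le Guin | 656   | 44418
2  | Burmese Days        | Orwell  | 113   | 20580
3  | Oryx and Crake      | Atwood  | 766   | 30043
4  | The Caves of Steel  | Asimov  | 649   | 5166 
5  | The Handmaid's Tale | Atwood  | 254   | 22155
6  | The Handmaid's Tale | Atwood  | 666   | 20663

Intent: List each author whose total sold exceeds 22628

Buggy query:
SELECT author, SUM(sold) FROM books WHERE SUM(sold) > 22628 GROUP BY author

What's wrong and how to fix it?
Bug: WHERE runs before GROUP BY, so aggregates aren't available there

Fix: Move the aggregate condition to a HAVING clause

Corrected query:
SELECT author, SUM(sold) FROM books GROUP BY author HAVING SUM(sold) > 22628

Result:
author  | SUM(sold)
--------+----------
Atwood  | 72861    
Le Guin | 44418    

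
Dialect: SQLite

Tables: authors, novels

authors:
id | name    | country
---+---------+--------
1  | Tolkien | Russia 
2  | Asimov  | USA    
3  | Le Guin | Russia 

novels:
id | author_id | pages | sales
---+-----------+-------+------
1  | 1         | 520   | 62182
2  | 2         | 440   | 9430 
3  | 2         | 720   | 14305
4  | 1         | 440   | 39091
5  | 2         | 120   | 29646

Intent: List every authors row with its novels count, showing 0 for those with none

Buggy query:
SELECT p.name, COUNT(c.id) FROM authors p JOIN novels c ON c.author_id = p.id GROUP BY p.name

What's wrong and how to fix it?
Bug: An inner join excludes parents with zero children

Fix: Switch to LEFT JOIN to retain unmatched parent rows

Corrected query:
SELECT p.name, COUNT(c.id) FROM authors p LEFT JOIN novels c ON c.author_id = p.id GROUP BY p.name

Result:
name    | COUNT(c.id)
--------+------------
Asimov  | 3          
Le Guin | 0          
Tolkien | 2          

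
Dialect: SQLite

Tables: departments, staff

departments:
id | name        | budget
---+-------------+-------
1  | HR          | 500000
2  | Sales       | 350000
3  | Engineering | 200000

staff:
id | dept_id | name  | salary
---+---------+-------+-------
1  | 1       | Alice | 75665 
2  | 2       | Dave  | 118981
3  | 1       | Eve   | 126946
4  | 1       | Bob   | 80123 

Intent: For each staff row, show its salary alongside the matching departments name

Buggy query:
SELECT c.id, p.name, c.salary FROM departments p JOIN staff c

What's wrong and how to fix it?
Bug: Missing join condition: each staff row is matched to all departments rows instead of just its own

Fix: Add ON c.dept_id = p.id to the JOIN

Corrected query:
SELECT c.id, p.name, c.salary FROM departments p JOIN staff c ON c.dept_id = p.id

Result:
id | name  | salary
---+-------+-------
1  | HR    | 75665 
2  | Sales | 118981
3  | HR    | 126946
4  | HR    | 80123 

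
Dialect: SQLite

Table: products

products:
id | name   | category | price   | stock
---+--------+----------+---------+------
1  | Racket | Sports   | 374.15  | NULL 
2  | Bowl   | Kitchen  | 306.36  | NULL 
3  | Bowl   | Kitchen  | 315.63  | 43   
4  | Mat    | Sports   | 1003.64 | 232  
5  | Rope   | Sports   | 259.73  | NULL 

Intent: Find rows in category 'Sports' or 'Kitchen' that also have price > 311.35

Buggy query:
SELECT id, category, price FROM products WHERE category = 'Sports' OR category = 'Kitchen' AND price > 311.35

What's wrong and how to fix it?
Bug: AND binds tighter than OR, so this parses as category = 'Sports' OR (category = 'Kitchen' AND price > 311.35)

Fix: Group the OR with parentheses (or use IN), then AND the threshold

Corrected query:
SELECT id, category, price FROM products WHERE (category = 'Sports' OR category = 'Kitchen') AND price > 311.35

Result:
id | category | price  
---+----------+--------
1  | Sports   | 374.15 
3  | Kitchen  | 315.63 
4  | Sports   | 1003.64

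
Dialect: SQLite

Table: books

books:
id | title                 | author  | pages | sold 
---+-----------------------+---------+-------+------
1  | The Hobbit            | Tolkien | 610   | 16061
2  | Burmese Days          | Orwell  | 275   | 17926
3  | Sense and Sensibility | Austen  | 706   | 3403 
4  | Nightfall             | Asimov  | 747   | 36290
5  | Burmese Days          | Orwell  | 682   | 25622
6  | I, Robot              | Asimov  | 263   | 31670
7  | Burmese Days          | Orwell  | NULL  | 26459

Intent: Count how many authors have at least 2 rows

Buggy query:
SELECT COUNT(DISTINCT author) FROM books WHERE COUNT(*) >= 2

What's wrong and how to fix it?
Bug: COUNT(*) cannot appear in WHERE; the per-group count doesn't exist yet

Fix: Use a subquery that GROUPs and filters with HAVING, then count its rows

Corrected query:
SELECT COUNT(*) FROM (SELECT author FROM books GROUP BY author HAVING COUNT(*) >= 2)

Result:
COUNT(*)
--------
2       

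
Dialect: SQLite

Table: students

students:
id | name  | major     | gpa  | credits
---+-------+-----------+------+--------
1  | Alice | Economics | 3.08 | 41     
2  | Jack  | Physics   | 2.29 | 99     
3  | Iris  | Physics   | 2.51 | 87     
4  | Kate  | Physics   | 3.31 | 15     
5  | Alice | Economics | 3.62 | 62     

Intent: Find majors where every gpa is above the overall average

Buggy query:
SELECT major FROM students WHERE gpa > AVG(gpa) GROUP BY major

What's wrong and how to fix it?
Bug: AVG() is an aggregate; it can't sit directly in WHERE

Fix: Use a subquery for AVG and a HAVING MIN(...) filter so the condition holds for every row in the group

Corrected query:
SELECT major FROM students GROUP BY major HAVING MIN(gpa) > (SELECT AVG(gpa) FROM students)

Result:
major    
---------
Economics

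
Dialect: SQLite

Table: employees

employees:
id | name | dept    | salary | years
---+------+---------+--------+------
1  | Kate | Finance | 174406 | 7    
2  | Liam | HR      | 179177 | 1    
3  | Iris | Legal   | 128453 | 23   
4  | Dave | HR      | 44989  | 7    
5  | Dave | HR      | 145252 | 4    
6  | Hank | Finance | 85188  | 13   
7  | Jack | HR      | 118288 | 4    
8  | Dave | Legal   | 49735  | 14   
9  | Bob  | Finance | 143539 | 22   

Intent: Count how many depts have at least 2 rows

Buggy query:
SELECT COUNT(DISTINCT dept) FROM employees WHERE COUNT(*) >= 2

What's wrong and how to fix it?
Bug: WHERE filters individual rows, not groups, so a group-level COUNT is invalid there

Fix: Group first with HAVING COUNT(*) >= 2, then COUNT the resulting groups

Corrected query:
SELECT COUNT(*) FROM (SELECT dept FROM employees GROUP BY dept HAVING COUNT(*) >= 2)

Result:
COUNT(*)
--------
3       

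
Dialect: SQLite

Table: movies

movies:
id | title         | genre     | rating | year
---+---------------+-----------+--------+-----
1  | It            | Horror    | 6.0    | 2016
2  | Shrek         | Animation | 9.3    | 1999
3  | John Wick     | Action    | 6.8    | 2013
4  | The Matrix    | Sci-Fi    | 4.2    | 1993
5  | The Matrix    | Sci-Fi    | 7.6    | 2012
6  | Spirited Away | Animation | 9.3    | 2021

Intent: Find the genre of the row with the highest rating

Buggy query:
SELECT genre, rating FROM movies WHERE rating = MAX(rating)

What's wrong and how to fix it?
Bug: MAX(rating) is an aggregate and cannot be used directly in WHERE

Fix: Use a subquery: WHERE rating = (SELECT MAX(rating) FROM movies)

Corrected query:
SELECT genre, rating FROM movies WHERE rating = (SELECT MAX(rating) FROM movies)

Result:
genre     | rating
----------+-------
Animation | 9.3   
Animation | 9.3   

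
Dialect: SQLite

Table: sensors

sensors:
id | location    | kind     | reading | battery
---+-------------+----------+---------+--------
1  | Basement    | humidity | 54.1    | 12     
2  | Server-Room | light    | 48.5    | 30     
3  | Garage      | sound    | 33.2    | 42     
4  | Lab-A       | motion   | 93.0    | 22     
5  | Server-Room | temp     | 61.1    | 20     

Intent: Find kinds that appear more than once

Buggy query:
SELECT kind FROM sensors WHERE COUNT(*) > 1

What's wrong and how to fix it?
Bug: WHERE can't reference COUNT(*); aggregates are computed after WHERE

Fix: GROUP BY kind, then filter groups with HAVING COUNT(*) > 1

Corrected query:
SELECT kind FROM sensors GROUP BY kind HAVING COUNT(*) > 1

Result:
(no rows)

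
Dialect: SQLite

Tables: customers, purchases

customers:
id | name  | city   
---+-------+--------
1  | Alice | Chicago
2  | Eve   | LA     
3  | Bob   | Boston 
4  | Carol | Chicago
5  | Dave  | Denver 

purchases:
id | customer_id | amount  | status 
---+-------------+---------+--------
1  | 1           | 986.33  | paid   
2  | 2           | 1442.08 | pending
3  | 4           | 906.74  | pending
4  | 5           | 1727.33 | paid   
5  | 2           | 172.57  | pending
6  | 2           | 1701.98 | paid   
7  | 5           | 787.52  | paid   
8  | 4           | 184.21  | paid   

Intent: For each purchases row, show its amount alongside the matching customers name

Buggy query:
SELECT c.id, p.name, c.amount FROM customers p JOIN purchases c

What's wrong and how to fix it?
Bug: Missing join condition: each purchases row is matched to all customers rows instead of just its own

Fix: Specify the join condition linking the foreign key to the parent id

Corrected query:
SELECT c.id, p.name, c.amount FROM customers p JOIN purchases c ON c.customer_id = p.id

Result:
id | name  | amount 
---+-------+--------
1  | Alice | 986.33 
2  | Eve   | 1442.08
3  | Carol | 906.74 
4  | Dave  | 1727.33
5  | Eve   | 172.57 
6  | Eve   | 1701.98
7  | Dave  | 787.52 
8  | Carol | 184.21 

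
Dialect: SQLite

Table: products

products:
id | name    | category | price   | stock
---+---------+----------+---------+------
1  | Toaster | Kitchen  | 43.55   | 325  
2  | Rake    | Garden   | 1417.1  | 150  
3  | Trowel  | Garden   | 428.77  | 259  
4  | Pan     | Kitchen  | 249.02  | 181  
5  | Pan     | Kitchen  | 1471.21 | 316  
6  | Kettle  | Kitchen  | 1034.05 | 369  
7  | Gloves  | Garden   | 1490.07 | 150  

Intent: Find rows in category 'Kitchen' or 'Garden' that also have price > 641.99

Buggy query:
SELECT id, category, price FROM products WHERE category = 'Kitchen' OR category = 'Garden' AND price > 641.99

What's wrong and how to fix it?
Bug: AND binds tighter than OR, so this parses as category = 'Kitchen' OR (category = 'Garden' AND price > 641.99)

Fix: Group the OR with parentheses (or use IN), then AND the threshold

Corrected query:
SELECT id, category, price FROM products WHERE (category = 'Kitchen' OR category = 'Garden') AND price > 641.99

Result:
id | category | price  
---+----------+--------
2  | Garden   | 1417.1 
5  | Kitchen  | 1471.21
6  | Kitchen  | 1034.05
7  | Garden   | 1490.07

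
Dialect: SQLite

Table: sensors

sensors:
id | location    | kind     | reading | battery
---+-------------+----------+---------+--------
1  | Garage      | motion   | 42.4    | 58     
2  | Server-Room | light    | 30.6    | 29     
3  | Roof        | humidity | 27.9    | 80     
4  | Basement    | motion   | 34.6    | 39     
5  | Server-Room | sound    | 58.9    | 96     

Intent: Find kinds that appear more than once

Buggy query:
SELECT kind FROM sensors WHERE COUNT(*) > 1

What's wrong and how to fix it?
Bug: COUNT(*) is an aggregate and cannot be used in WHERE

Fix: Group first, then use HAVING for the count condition

Corrected query:
SELECT kind FROM sensors GROUP BY kind HAVING COUNT(*) > 1

Result:
kind  
------
motion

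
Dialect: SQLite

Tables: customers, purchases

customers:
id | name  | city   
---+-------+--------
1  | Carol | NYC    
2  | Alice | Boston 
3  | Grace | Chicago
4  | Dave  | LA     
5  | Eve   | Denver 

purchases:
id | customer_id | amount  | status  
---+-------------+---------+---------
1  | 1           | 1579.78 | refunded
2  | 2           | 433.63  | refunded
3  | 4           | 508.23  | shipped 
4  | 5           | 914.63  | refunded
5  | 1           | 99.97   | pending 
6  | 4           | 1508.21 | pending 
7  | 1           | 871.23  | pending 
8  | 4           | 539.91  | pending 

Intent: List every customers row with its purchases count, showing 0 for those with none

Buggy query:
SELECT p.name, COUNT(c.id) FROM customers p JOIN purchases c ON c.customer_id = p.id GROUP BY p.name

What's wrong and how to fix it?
Bug: INNER JOIN drops customers rows that have no matching purchases rows

Fix: Use LEFT JOIN so parents without children still appear (COUNT(c.id) gives 0)

Corrected query:
SELECT p.name, COUNT(c.id) FROM customers p LEFT JOIN purchases c ON c.customer_id = p.id GROUP BY p.name

Result:
name  | COUNT(c.id)
------+------------
Alice | 1          
Carol | 3          
Dave  | 3          
Eve   | 1          
Grace | 0          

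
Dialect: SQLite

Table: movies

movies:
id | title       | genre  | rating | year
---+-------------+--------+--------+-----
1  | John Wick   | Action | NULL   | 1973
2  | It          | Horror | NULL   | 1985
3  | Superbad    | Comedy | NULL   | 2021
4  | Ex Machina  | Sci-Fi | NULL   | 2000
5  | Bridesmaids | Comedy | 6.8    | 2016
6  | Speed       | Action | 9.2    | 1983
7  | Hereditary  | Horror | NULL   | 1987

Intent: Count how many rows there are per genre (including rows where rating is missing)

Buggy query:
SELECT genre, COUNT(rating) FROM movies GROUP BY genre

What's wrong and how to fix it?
Bug: COUNT(column) counts non-NULL values only; rows with NULL rating aren't counted

Fix: Replace COUNT(rating) with COUNT(*)

Corrected query:
SELECT genre, COUNT(*) FROM movies GROUP BY genre

Result:
genre  | COUNT(*)
-------+---------
Action | 2       
Comedy | 2       
Horror | 2       
Sci-Fi | 1       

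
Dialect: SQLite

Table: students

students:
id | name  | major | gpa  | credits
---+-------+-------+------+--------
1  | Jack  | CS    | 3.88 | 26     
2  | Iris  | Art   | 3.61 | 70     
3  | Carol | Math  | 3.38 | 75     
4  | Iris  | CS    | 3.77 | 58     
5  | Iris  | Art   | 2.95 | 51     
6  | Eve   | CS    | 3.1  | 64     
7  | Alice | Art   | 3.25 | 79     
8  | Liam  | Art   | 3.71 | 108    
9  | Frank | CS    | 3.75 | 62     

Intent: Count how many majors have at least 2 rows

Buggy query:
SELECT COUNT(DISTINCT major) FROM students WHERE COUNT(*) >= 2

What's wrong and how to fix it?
Bug: COUNT(*) cannot appear in WHERE; the per-group count doesn't exist yet

Fix: Use a subquery that GROUPs and filters with HAVING, then count its rows

Corrected query:
SELECT COUNT(*) FROM (SELECT major FROM students GROUP BY major HAVING COUNT(*) >= 2)

Result:
COUNT(*)
--------
2       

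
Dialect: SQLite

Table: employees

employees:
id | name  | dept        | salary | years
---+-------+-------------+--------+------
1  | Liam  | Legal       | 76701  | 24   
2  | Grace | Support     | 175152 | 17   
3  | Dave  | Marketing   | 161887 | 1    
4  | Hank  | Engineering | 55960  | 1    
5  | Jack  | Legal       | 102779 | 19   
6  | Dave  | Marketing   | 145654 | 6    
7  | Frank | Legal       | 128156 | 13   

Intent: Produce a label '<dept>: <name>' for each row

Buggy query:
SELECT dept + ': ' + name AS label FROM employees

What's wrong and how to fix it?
Bug: '+' is numeric addition; on text columns SQLite converts them to 0 instead of concatenating

Fix: Replace + with || to concatenate text

Corrected query:
SELECT dept || ': ' || name AS label FROM employees

Result:
label            
-----------------
Legal: Liam      
Support: Grace   
Marketing: Dave  
Engineering: Hank
Legal: Jack      
Marketing: Dave  
Legal: Frank     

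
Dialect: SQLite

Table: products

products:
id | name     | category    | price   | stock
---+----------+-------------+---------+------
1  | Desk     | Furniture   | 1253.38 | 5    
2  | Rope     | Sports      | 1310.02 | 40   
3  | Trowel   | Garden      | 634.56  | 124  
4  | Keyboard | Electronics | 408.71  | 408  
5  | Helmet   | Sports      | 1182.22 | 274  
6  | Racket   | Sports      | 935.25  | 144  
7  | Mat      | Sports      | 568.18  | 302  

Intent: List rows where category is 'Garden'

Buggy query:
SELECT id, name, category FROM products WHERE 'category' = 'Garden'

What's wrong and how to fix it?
Bug: 'category' in single quotes is a string literal, not the column; the comparison is literal-vs-literal and never true

Fix: Remove the quotes around the column name (or use double quotes for an identifier)

Corrected query:
SELECT id, name, category FROM products WHERE category = 'Garden'

Result:
id | name   | category
---+--------+---------
3  | Trowel | Garden  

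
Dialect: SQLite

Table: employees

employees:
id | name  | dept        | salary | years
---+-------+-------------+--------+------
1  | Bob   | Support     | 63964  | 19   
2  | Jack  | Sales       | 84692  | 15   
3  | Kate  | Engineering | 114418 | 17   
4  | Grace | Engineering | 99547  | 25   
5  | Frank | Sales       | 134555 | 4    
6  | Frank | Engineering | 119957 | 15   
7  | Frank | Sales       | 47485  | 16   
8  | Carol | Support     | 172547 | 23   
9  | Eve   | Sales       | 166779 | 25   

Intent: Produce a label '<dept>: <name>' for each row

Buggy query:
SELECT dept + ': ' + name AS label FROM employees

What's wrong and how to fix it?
Bug: '+' is numeric addition; on text columns SQLite converts them to 0 instead of concatenating

Fix: Replace + with || to concatenate text

Corrected query:
SELECT dept || ': ' || name AS label FROM employees

Result:
label             
------------------
Support: Bob      
Sales: Jack       
Engineering: Kate 
Engineering: Grace
Sales: Frank      
Engineering: Frank
Sales: Frank      
Support: Carol    
Sales: Eve        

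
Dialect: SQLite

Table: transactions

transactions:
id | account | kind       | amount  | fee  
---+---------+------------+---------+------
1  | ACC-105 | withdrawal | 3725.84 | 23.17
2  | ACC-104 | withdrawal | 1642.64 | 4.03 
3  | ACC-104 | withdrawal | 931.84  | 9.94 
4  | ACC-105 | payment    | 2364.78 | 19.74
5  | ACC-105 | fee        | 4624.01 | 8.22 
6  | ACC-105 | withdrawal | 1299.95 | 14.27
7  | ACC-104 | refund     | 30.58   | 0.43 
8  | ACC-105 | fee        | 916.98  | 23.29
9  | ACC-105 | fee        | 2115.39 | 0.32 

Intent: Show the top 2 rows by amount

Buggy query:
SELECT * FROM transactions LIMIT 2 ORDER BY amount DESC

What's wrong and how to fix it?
Bug: LIMIT must come after ORDER BY

Fix: Sort with ORDER BY, then apply LIMIT

Corrected query:
SELECT * FROM transactions ORDER BY amount DESC LIMIT 2

Result:
id | account | kind       | amount  | fee  
---+---------+------------+---------+------
5  | ACC-105 | fee        | 4624.01 | 8.22 
1  | ACC-105 | withdrawal | 3725.84 | 23.17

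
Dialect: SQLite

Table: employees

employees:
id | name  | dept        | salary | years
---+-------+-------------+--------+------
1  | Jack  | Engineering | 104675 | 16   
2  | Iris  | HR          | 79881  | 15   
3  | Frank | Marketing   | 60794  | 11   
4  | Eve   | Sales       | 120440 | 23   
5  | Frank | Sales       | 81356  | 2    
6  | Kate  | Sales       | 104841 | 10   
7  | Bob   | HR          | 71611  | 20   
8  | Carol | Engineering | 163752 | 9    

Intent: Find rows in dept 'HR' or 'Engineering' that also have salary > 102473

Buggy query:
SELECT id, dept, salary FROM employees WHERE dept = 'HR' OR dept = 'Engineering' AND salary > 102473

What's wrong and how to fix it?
Bug: AND binds tighter than OR, so this parses as dept = 'HR' OR (dept = 'Engineering' AND salary > 102473)

Fix: Add parentheses around the OR so the AND applies to both alternatives

Corrected query:
SELECT id, dept, salary FROM employees WHERE (dept = 'HR' OR dept = 'Engineering') AND salary > 102473

Result:
id | dept        | salary
---+-------------+-------
1  | Engineering | 104675
8  | Engineering | 163752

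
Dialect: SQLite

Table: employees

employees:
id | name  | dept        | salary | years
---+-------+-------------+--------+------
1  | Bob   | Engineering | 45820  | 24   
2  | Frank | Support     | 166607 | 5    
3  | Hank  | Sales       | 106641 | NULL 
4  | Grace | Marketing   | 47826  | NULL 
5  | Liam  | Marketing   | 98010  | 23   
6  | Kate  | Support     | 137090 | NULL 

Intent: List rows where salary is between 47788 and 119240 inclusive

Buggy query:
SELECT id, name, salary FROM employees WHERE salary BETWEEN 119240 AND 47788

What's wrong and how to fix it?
Bug: The bounds are reversed; BETWEEN a AND b requires a <= b to match anything

Fix: Swap the bounds so the smaller value comes first

Corrected query:
SELECT id, name, salary FROM employees WHERE salary BETWEEN 47788 AND 119240

Result:
id | name  | salary
---+-------+-------
3  | Hank  | 106641
4  | Grace | 47826 
5  | Liam  | 98010 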